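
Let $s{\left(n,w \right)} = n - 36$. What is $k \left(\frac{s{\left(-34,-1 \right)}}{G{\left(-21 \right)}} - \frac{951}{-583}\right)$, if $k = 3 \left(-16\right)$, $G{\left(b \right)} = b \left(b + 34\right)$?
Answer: $- \frac{686704}{7579} \approx -90.606$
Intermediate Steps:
$s{\left(n,w \right)} = -36 + n$
$G{\left(b \right)} = b \left(34 + b\right)$
$k = -48$
$k \left(\frac{s{\left(-34,-1 \right)}}{G{\left(-21 \right)}} - \frac{951}{-583}\right) = - 48 \left(\frac{-36 - 34}{\left(-21\right) \left(34 - 21\right)} - \frac{951}{-583}\right) = - 48 \left(- \frac{70}{\left(-21\right) 13} - - \frac{951}{583}\right) = - 48 \left(- \frac{70}{-273} + \frac{951}{583}\right) = - 48 \left(\left(-70\right) \left(- \frac{1}{273}\right) + \frac{951}{583}\right) = - 48 \left(\frac{10}{39} + \frac{951}{583}\right) = \left(-48\right) \frac{42919}{22737} = - \frac{686704}{7579}$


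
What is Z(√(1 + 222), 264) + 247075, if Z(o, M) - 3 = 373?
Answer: 247451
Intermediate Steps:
Z(o, M) = 376 (Z(o, M) = 3 + 373 = 376)
Z(√(1 + 222), 264) + 247075 = 376 + 247075 = 247451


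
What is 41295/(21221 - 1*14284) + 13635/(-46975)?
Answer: 369049326/65173115 ≈ 5.6626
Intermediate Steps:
41295/(21221 - 1*14284) + 13635/(-46975) = 41295/(21221 - 14284) + 13635*(-1/46975) = 41295/6937 - 2727/9395 = 369049326/65173115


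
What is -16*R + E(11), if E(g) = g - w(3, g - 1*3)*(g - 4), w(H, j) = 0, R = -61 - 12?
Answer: 1179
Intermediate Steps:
R = -73
E(g) = g (E(g) = g - 0*(g - 4) = g - 0*(-4 + g) = g - 1*0 = g + 0 = g)
-16*R + E(11) = -16*(-73) + 11 = 1168 + 11 = 1179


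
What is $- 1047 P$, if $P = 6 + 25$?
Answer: $-32457$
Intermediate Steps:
$P = 31$
$- 1047 P = \left(-1047\right) 31 = -32457$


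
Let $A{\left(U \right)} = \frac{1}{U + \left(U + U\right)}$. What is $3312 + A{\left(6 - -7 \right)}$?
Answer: $\frac{129169}{39} \approx 3312.0$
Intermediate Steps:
$A{\left(U \right)} = \frac{1}{3 U}$ ($A{\left(U \right)} = \frac{1}{U + 2 U} = \frac{1}{3 U}$)
$3312 + A{\left(6 - -7 \right)} = 3312 + \frac{1}{3 \left(6 - -7\right)} = 3312 + \frac{1}{3 \left(6 + 7\right)} = 3312 + \frac{1}{3 \cdot 13} = 3312 + \frac{1}{3} \cdot \frac{1}{13} = 3312 + \frac{1}{39} = \frac{129169}{39}$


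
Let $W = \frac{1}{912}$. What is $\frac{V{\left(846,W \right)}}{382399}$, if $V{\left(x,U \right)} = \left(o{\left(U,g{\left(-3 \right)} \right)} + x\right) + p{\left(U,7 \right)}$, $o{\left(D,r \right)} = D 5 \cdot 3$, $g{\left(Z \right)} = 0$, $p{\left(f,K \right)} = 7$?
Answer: $\frac{259317}{116249296} \approx 0.0022307$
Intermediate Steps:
$W = \frac{1}{912} \approx 0.0010965$
$o{\left(D,r \right)} = 15 D$ ($o{\left(D,r \right)} = 5 D 3 = 15 D$)
$V{\left(x,U \right)} = 7 + x + 15 U$ ($V{\left(x,U \right)} = \left(15 U + x\right) + 7 = \left(x + 15 U\right) + 7 = 7 + x + 15 U$)
$\frac{V{\left(846,W \right)}}{382399} = \frac{7 + 846 + 15 \cdot \frac{1}{912}}{382399} = \left(7 + 846 + \frac{5}{304}\right) \frac{1}{382399} = \frac{259317}{304} \cdot \frac{1}{382399} = \frac{259317}{116249296}$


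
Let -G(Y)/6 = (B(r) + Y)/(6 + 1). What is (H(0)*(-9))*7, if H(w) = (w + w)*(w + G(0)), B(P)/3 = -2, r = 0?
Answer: 0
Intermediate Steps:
B(P) = -6 (B(P) = 3*(-2) = -6)
G(Y) = 36/7 - 6*Y/7 (G(Y) = -6*(-6 + Y)/(6 + 1) = -6*(-6 + Y)/7 = -6*(-6/7 + Y/7) = 36/7 - 6*Y/7)
H(w) = 2*w*(36/7 + w) (H(w) = (w + w)*(w + (36/7 - 6/7*0)) = (2*w)*(w + (36/7 + 0)) = (2*w)*(w + 36/7) = (2*w)*(36/7 + w) = 2*w*(36/7 + w))
(H(0)*(-9))*7 = (((2/7)*0*(36 + 7*0))*(-9))*7 = (((2/7)*0*(36 + 0))*(-9))*7 = (((2/7)*0*36)*(-9))*7 = (0*(-9))*7 = 0*7 = 0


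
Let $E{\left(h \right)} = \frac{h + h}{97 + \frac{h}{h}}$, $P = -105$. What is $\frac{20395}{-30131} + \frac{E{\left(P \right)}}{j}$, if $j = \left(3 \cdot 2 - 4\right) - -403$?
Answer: $- \frac{3884786}{5694759} \approx -0.68217$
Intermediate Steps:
$j = 405$ ($j = \left(6 - 4\right) + 403 = 2 + 403 = 405$)
$E{\left(h \right)} = \frac{h}{49}$ ($E{\left(h \right)} = \frac{2 h}{97 + 1} = \frac{2 h}{98} = 2 h \frac{1}{98} = \frac{h}{49}$)
$\frac{20395}{-30131} + \frac{E{\left(P \right)}}{j} = \frac{20395}{-30131} + \frac{\frac{1}{49} \left(-105\right)}{405} = 20395 \left(- \frac{1}{30131}\right) - \frac{1}{189} = - \frac{20395}{30131} - \frac{1}{189} = - \frac{3884786}{5694759}$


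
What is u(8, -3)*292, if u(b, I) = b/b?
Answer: 292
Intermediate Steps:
u(b, I) = 1
u(8, -3)*292 = 1*292 = 292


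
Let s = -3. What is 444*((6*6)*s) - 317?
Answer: -48269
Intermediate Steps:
444*((6*6)*s) - 317 = 444*((6*6)*(-3)) - 317 = 444*(36*(-3)) - 317 = 444*(-108) - 317 = -47952 - 317 = -48269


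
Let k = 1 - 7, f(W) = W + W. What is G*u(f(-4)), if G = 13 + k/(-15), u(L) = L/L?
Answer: 67/5 ≈ 13.400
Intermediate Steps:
f(W) = 2*W
k = -6
u(L) = 1
G = 67/5 (G = 13 - 6/(-15) = 13 - 1/15*(-6) = 13 + 2/5 = 67/5 ≈ 13.400)
G*u(f(-4)) = (67/5)*1 = 67/5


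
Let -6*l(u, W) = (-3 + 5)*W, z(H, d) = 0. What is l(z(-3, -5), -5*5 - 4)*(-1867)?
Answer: -54143/3 ≈ -18048.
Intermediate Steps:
l(u, W) = -W/3 (l(u, W) = -(-3 + 5)*W/6 = -W/3)
l(z(-3, -5), -5*5 - 4)*(-1867) = -(-5*5 - 4)/3*(-1867) = -(-25 - 4)/3*(-1867) = -⅓*(-29)*(-1867) = (29/3)*(-1867) = -54143/3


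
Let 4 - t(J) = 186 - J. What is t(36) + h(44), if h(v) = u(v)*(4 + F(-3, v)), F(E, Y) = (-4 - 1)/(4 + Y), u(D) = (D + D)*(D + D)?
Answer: 90070/3 ≈ 30023.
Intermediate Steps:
u(D) = 4*D**2 (u(D) = (2*D)*(2*D) = 4*D**2)
F(E, Y) = -5/(4 + Y)
t(J) = -182 + J (t(J) = 4 - (186 - J) = 4 + (-186 + J) = -182 + J)
h(v) = 4*v**2*(4 - 5/(4 + v)) (h(v) = (4*v**2)*(4 - 5/(4 + v)) = 4*v**2*(4 - 5/(4 + v)))
t(36) + h(44) = (-182 + 36) + 44**2*(44 + 16*44)/(4 + 44) = -146 + 1936*(44 + 704)/48 = -146 + 1936*(1/48)*748 = -146 + 90508/3 = 90070/3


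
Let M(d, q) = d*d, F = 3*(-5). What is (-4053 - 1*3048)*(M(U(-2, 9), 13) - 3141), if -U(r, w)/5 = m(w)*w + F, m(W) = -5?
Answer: -616785759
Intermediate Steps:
F = -15
U(r, w) = 75 + 25*w (U(r, w) = -5*(-5*w - 15) = -5*(-15 - 5*w) = 75 + 25*w)
M(d, q) = d²
(-4053 - 1*3048)*(M(U(-2, 9), 13) - 3141) = (-4053 - 1*3048)*((75 + 25*9)² - 3141) = (-4053 - 3048)*((75 + 225)² - 3141) = -7101*(300² - 3141) = -7101*(90000 - 3141) = -7101*86859 = -616785759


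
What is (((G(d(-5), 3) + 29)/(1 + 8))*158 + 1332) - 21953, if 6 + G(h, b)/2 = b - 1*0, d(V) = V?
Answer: -181955/9 ≈ -20217.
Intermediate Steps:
G(h, b) = -12 + 2*b (G(h, b) = -12 + 2*(b - 1*0) = -12 + 2*(b + 0) = -12 + 2*b)
(((G(d(-5), 3) + 29)/(1 + 8))*158 + 1332) - 21953 = ((((-12 + 2*3) + 29)/(1 + 8))*158 + 1332) - 21953 = ((((-12 + 6) + 29)/9)*158 + 1332) - 21953 = (((-6 + 29)*(⅑))*158 + 1332) - 21953 = ((23*(⅑))*158 + 1332) - 21953 = ((23/9)*158 + 1332) - 21953 = (3634/9 + 1332) - 21953 = 15622/9 - 21953 = -181955/9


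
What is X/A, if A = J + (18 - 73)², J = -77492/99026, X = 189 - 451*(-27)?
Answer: 204092586/49912693 ≈ 4.0890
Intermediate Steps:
X = 12366 (X = 189 + 12177 = 12366)
J = -38746/49513 (J = -77492*1/99026 = -38746/49513 ≈ -0.78254)
A = 149738079/49513 (A = -38746/49513 + (18 - 73)² = -38746/49513 + (-55)² = -38746/49513 + 3025 = 149738079/49513 ≈ 3024.2)
X/A = 12366/(149738079/49513) = 12366*(49513/149738079) = 204092586/49912693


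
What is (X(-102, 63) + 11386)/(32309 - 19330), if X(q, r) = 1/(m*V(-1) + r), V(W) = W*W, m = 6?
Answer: 785635/895551 ≈ 0.87726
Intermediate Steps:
V(W) = W²
X(q, r) = 1/(6 + r) (X(q, r) = 1/(6*(-1)² + r) = 1/(6*1 + r) = 1/(6 + r))
(X(-102, 63) + 11386)/(32309 - 19330) = (1/(6 + 63) + 11386)/(32309 - 19330) = (1/69 + 11386)/12979 = (1/69 + 11386)*(1/12979) = (785635/69)*(1/12979) = 785635/895551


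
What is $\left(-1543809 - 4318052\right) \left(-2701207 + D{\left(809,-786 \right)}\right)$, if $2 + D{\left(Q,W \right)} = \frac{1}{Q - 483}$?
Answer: $\frac{5161920405061513}{326} \approx 1.5834 \cdot 10^{13}$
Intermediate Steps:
$D{\left(Q,W \right)} = -2 + \frac{1}{-483 + Q}$ ($D{\left(Q,W \right)} = -2 + \frac{1}{Q - 483} = -2 + \frac{1}{-483 + Q}$)
$\left(-1543809 - 4318052\right) \left(-2701207 + D{\left(809,-786 \right)}\right) = \left(-1543809 - 4318052\right) \left(-2701207 + \frac{967 - 1618}{-483 + 809}\right) = - 5861861 \left(-2701207 + \frac{967 - 1618}{326}\right) = - 5861861 \left(-2701207 + \frac{1}{326} \left(-651\right)\right) = - 5861861 \left(-2701207 - \frac{651}{326}\right) = \left(-5861861\right) \left(- \frac{880594133}{326}\right) = \frac{5161920405061513}{326}$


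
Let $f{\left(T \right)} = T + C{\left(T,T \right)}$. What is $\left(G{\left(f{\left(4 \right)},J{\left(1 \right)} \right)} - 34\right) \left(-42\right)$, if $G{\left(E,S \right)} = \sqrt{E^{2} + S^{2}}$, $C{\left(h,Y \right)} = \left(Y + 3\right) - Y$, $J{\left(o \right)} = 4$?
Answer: $1428 - 42 \sqrt{65} \approx 1089.4$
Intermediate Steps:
$C{\left(h,Y \right)} = 3$ ($C{\left(h,Y \right)} = \left(3 + Y\right) - Y = 3$)
$f{\left(T \right)} = 3 + T$ ($f{\left(T \right)} = T + 3 = 3 + T$)
$\left(G{\left(f{\left(4 \right)},J{\left(1 \right)} \right)} - 34\right) \left(-42\right) = \left(\sqrt{\left(3 + 4\right)^{2} + 4^{2}} - 34\right) \left(-42\right) = \left(\sqrt{7^{2} + 16} - 34\right) \left(-42\right) = \left(\sqrt{49 + 16} - 34\right) \left(-42\right) = \left(\sqrt{65} - 34\right) \left(-42\right) = \left(-34 + \sqrt{65}\right) \left(-42\right) = 1428 - 42 \sqrt{65}$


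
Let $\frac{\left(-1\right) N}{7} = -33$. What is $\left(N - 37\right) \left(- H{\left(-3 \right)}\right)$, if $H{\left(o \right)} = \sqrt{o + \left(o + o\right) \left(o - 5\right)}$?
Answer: $- 582 \sqrt{5} \approx -1301.4$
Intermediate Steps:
$N = 231$ ($N = \left(-7\right) \left(-33\right) = 231$)
$H{\left(o \right)} = \sqrt{o + 2 o \left(-5 + o\right)}$
$\left(N - 37\right) \left(- H{\left(-3 \right)}\right) = \left(231 - 37\right) \left(- \sqrt{- 3 \left(-9 + 2 \left(-3\right)\right)}\right) = 194 \left(- \sqrt{- 3 \left(-9 - 6\right)}\right) = 194 \left(- \sqrt{\left(-3\right) \left(-15\right)}\right) = 194 \left(- \sqrt{45}\right) = 194 \left(- 3 \sqrt{5}\right) = - 582 \sqrt{5}$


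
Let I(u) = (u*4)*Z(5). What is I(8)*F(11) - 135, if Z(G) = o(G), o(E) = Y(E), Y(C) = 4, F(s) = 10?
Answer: 1145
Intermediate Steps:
o(E) = 4
Z(G) = 4
I(u) = 16*u (I(u) = (u*4)*4 = (4*u)*4 = 16*u)
I(8)*F(11) - 135 = (16*8)*10 - 135 = 128*10 - 135 = 1280 - 135 = 1145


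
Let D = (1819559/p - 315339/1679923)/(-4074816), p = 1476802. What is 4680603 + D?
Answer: 47317463670967885567795729/10109266620341540736 ≈ 4.6806e+6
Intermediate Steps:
D = -2591025748079/10109266620341540736 (D = (1819559/1476802 - 315339/1679923)/(-4074816) = (1819559*(1/1476802) - 315339*1/1679923)*(-1/4074816) = (1819559/1476802 - 315339/1679923)*(-1/4074816) = (2591025748079/2480913646246)*(-1/4074816) = -2591025748079/10109266620341540736 ≈ -2.5630e-7)
4680603 + D = 4680603 - 2591025748079/10109266620341540736 = 47317463670967885567795729/10109266620341540736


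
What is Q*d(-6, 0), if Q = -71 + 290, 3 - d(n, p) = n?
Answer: 1971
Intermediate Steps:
d(n, p) = 3 - n
Q = 219
Q*d(-6, 0) = 219*(3 - 1*(-6)) = 219*(3 + 6) = 219*9 = 1971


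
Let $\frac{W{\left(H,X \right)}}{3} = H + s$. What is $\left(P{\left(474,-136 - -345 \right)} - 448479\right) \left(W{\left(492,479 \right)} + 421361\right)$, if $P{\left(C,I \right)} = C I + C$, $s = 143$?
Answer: $-147694014774$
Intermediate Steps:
$P{\left(C,I \right)} = C + C I$
$W{\left(H,X \right)} = 429 + 3 H$ ($W{\left(H,X \right)} = 3 \left(H + 143\right) = 3 \left(143 + H\right) = 429 + 3 H$)
$\left(P{\left(474,-136 - -345 \right)} - 448479\right) \left(W{\left(492,479 \right)} + 421361\right) = \left(474 \left(1 - -209\right) - 448479\right) \left(\left(429 + 3 \cdot 492\right) + 421361\right) = \left(474 \left(1 + \left(-136 + 345\right)\right) - 448479\right) \left(\left(429 + 1476\right) + 421361\right) = \left(474 \left(1 + 209\right) - 448479\right) \left(1905 + 421361\right) = \left(474 \cdot 210 - 448479\right) 423266 = \left(99540 - 448479\right) 423266 = \left(-348939\right) 423266 = -147694014774$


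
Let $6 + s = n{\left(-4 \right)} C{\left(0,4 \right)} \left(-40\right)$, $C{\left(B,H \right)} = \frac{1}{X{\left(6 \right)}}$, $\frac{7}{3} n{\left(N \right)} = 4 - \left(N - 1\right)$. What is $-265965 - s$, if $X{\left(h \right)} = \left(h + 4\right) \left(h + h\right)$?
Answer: $- \frac{1861704}{7} \approx -2.6596 \cdot 10^{5}$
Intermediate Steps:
$n{\left(N \right)} = \frac{15}{7} - \frac{3 N}{7}$ ($n{\left(N \right)} = \frac{3 \left(4 - \left(N - 1\right)\right)}{7} = \frac{3 \left(4 - \left(-1 + N\right)\right)}{7} = \frac{3 \left(5 - N\right)}{7} = \frac{15}{7} - \frac{3 N}{7}$)
$X{\left(h \right)} = 2 h \left(4 + h\right)$ ($X{\left(h \right)} = \left(4 + h\right) 2 h = 2 h \left(4 + h\right)$)
$C{\left(B,H \right)} = \frac{1}{120}$ ($C{\left(B,H \right)} = \frac{1}{2 \cdot 6 \left(4 + 6\right)} = \frac{1}{2 \cdot 6 \cdot 10} = \frac{1}{120}$)
$s = - \frac{51}{7}$ ($s = -6 + \left(\frac{15}{7} - - \frac{12}{7}\right) \frac{1}{120} \left(-40\right) = -6 + \left(\frac{15}{7} + \frac{12}{7}\right) \frac{1}{120} \left(-40\right) = -6 + \frac{27}{7} \cdot \frac{1}{120} \left(-40\right) = -6 + \frac{9}{280} \left(-40\right) = -6 - \frac{9}{7} = - \frac{51}{7} \approx -7.2857$)
$-265965 - s = -265965 - - \frac{51}{7} = -265965 + \frac{51}{7} = - \frac{1861704}{7}$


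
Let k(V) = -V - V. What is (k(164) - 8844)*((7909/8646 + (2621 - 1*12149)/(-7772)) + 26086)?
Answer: -182714294378042/763599 ≈ -2.3928e+8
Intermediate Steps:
k(V) = -2*V
(k(164) - 8844)*((7909/8646 + (2621 - 1*12149)/(-7772)) + 26086) = (-2*164 - 8844)*((7909/8646 + (2621 - 1*12149)/(-7772)) + 26086) = (-328 - 8844)*((7909*(1/8646) + (2621 - 12149)*(-1/7772)) + 26086) = -9172*((719/786 - 9528*(-1/7772)) + 26086) = -9172*((719/786 + 2382/1943) + 26086) = -9172*(3269269/1527198 + 26086) = -9172*39841756297/1527198 = -182714294378042/763599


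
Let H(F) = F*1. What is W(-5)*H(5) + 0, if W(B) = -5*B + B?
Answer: 100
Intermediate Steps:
H(F) = F
W(B) = -4*B
W(-5)*H(5) + 0 = -4*(-5)*5 + 0 = 20*5 + 0 = 100 + 0 = 100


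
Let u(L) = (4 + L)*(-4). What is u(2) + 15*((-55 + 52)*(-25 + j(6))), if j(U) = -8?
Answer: 1461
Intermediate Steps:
u(L) = -16 - 4*L
u(2) + 15*((-55 + 52)*(-25 + j(6))) = (-16 - 4*2) + 15*((-55 + 52)*(-25 - 8)) = (-16 - 8) + 15*(-3*(-33)) = -24 + 15*99 = -24 + 1485 = 1461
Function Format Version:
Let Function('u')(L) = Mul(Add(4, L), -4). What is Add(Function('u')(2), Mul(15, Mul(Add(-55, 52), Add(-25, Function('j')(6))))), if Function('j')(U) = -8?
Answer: 1461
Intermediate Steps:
Function('u')(L) = Add(-16, Mul(-4, L))
Add(Function('u')(2), Mul(15, Mul(Add(-55, 52), Add(-25, Function('j')(6))))) = Add(Add(-16, Mul(-4, 2)), Mul(15, Mul(Add(-55, 52), Add(-25, -8)))) = Add(Add(-16, -8), Mul(15, Mul(-3, -33))) = Add(-24, Mul(15, 99)) = Add(-24, 1485) = 1461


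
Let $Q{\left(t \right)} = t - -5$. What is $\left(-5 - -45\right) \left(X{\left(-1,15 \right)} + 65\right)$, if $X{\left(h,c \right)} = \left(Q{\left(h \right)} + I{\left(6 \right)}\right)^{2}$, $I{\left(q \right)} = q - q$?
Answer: $3240$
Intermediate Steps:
$I{\left(q \right)} = 0$
$Q{\left(t \right)} = 5 + t$ ($Q{\left(t \right)} = t + 5 = 5 + t$)
$X{\left(h,c \right)} = \left(5 + h\right)^{2}$ ($X{\left(h,c \right)} = \left(\left(5 + h\right) + 0\right)^{2} = \left(5 + h\right)^{2}$)
$\left(-5 - -45\right) \left(X{\left(-1,15 \right)} + 65\right) = \left(-5 - -45\right) \left(\left(5 - 1\right)^{2} + 65\right) = \left(-5 + 45\right) \left(4^{2} + 65\right) = 40 \left(16 + 65\right) = 40 \cdot 81 = 3240$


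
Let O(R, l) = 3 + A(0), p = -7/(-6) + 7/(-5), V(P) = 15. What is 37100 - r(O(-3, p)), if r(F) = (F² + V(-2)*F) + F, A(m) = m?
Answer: 37043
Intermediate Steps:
p = -7/30 (p = -7*(-⅙) + 7*(-⅕) = 7/6 - 7/5 = -7/30 ≈ -0.23333)
O(R, l) = 3 (O(R, l) = 3 + 0 = 3)
r(F) = F² + 16*F (r(F) = (F² + 15*F) + F = F² + 16*F)
37100 - r(O(-3, p)) = 37100 - 3*(16 + 3) = 37100 - 3*19 = 37100 - 1*57 = 37100 - 57 = 37043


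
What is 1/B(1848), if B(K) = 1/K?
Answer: 1848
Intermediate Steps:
1/B(1848) = 1/(1/1848) = 1848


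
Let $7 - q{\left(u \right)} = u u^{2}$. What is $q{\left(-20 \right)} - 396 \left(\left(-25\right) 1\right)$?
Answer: $17907$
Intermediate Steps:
$q{\left(u \right)} = 7 - u^{3}$ ($q{\left(u \right)} = 7 - u u^{2} = 7 - u^{3}$)
$q{\left(-20 \right)} - 396 \left(\left(-25\right) 1\right) = \left(7 - \left(-20\right)^{3}\right) - 396 \left(\left(-25\right) 1\right) = \left(7 - -8000\right) - -9900 = \left(7 + 8000\right) + 9900 = 8007 + 9900 = 17907$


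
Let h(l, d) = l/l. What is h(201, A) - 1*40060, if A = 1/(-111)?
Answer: -40059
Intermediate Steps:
A = -1/111 ≈ -0.0090090
h(l, d) = 1
h(201, A) - 1*40060 = 1 - 1*40060 = 1 - 40060 = -40059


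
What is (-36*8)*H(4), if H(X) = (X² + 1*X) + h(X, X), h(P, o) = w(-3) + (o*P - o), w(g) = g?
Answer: -8352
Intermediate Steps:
h(P, o) = -3 - o + P*o (h(P, o) = -3 + (o*P - o) = -3 + (P*o - o) = -3 + (-o + P*o) = -3 - o + P*o)
H(X) = -3 + 2*X² (H(X) = (X² + 1*X) + (-3 - X + X*X) = (X² + X) + (-3 - X + X²) = (X + X²) + (-3 + X² - X) = -3 + 2*X²)
(-36*8)*H(4) = (-36*8)*(-3 + 2*4²) = -288*(-3 + 2*16) = -288*(-3 + 32) = -288*29 = -8352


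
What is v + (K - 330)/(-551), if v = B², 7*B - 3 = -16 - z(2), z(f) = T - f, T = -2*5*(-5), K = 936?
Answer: 2020577/26999 ≈ 74.839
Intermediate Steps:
T = 50 (T = -10*(-5) = 50)
z(f) = 50 - f
B = -61/7 (B = 3/7 + (-16 - (50 - 1*2))/7 = 3/7 + (-16 - (50 - 2))/7 = 3/7 + (-16 - 1*48)/7 = 3/7 + (-16 - 48)/7 = 3/7 + (⅐)*(-64) = 3/7 - 64/7 = -61/7 ≈ -8.7143)
v = 3721/49 (v = (-61/7)² = 3721/49 ≈ 75.939)
v + (K - 330)/(-551) = 3721/49 + (936 - 330)/(-551) = 3721/49 + 606*(-1/551) = 3721/49 - 606/551 = 2020577/26999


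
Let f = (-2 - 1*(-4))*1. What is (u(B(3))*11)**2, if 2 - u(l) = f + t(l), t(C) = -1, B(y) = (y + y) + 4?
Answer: 121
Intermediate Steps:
f = 2 (f = (-2 + 4)*1 = 2*1 = 2)
B(y) = 4 + 2*y (B(y) = 2*y + 4 = 4 + 2*y)
u(l) = 1 (u(l) = 2 - (2 - 1) = 2 - 1*1 = 2 - 1 = 1)
(u(B(3))*11)**2 = (1*11)**2 = 11**2 = 121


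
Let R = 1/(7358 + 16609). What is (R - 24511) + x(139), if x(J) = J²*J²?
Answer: 8946318594511/23967 ≈ 3.7328e+8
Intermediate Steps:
R = 1/23967 ≈ 4.1724e-5
x(J) = J⁴
(R - 24511) + x(139) = (1/23967 - 24511) + 139⁴ = -587455136/23967 + 373301041 = 8946318594511/23967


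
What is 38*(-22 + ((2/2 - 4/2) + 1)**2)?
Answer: -836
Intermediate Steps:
38*(-22 + ((2/2 - 4/2) + 1)**2) = 38*(-22 + ((2*(1/2) - 4*1/2) + 1)**2) = 38*(-22 + ((1 - 2) + 1)**2) = 38*(-22 + (-1 + 1)**2) = 38*(-22 + 0**2) = 38*(-22 + 0) = 38*(-22) = -836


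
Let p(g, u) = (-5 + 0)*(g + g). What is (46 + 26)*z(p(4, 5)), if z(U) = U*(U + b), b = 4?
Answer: 103680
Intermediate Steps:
p(g, u) = -10*g
z(U) = U*(4 + U) (z(U) = U*(U + 4) = U*(4 + U))
(46 + 26)*z(p(4, 5)) = (46 + 26)*((-10*4)*(4 - 10*4)) = 72*(-40*(4 - 40)) = 72*(-40*(-36)) = 72*1440 = 103680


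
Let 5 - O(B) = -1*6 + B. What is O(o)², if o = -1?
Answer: 144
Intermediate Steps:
O(B) = 11 - B (O(B) = 5 - (-1*6 + B) = 5 - (-6 + B) = 5 + (6 - B) = 11 - B)
O(o)² = (11 - 1*(-1))² = (11 + 1)² = 12² = 144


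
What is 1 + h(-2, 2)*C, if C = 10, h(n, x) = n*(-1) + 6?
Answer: 81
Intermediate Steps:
h(n, x) = 6 - n (h(n, x) = -n + 6 = 6 - n)
1 + h(-2, 2)*C = 1 + (6 - 1*(-2))*10 = 1 + (6 + 2)*10 = 1 + 8*10 = 1 + 80 = 81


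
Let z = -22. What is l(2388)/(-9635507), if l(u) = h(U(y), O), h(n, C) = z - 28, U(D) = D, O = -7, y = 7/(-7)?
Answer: 50/9635507 ≈ 5.1891e-6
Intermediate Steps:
y = -1 (y = 7*(-⅐) = -1)
h(n, C) = -50 (h(n, C) = -22 - 28 = -50)
l(u) = -50
l(2388)/(-9635507) = -50/(-9635507) = -50*(-1/9635507) = 50/9635507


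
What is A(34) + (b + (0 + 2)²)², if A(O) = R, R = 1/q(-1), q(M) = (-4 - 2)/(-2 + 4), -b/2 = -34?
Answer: 15551/3 ≈ 5183.7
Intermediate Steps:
b = 68 (b = -2*(-34) = 68)
q(M) = -3 (q(M) = -6/2 = -6*½ = -3)
R = -⅓ (R = 1/(-3) = -⅓ ≈ -0.33333)
A(O) = -⅓
A(34) + (b + (0 + 2)²)² = -⅓ + (68 + (0 + 2)²)² = -⅓ + (68 + 2²)² = -⅓ + (68 + 4)² = -⅓ + 72² = -⅓ + 5184 = 15551/3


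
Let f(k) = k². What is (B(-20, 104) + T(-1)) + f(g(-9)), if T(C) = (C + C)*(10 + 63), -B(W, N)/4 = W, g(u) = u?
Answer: 15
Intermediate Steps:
B(W, N) = -4*W
T(C) = 146*C (T(C) = (2*C)*73 = 146*C)
(B(-20, 104) + T(-1)) + f(g(-9)) = (-4*(-20) + 146*(-1)) + (-9)² = (80 - 146) + 81 = -66 + 81 = 15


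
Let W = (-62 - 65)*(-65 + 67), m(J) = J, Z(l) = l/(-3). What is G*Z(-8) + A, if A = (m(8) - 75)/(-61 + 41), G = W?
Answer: -40439/60 ≈ -673.98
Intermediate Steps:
Z(l) = -l/3 (Z(l) = l*(-⅓) = -l/3)
W = -254 (W = -127*2 = -254)
G = -254
A = 67/20 (A = (8 - 75)/(-61 + 41) = -67/(-20) = -67*(-1/20) = 67/20 ≈ 3.3500)
G*Z(-8) + A = -(-254)*(-8)/3 + 67/20 = -254*8/3 + 67/20 = -2032/3 + 67/20 = -40439/60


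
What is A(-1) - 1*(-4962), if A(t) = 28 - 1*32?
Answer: 4958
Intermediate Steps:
A(t) = -4 (A(t) = 28 - 32 = -4)
A(-1) - 1*(-4962) = -4 - 1*(-4962) = -4 + 4962 = 4958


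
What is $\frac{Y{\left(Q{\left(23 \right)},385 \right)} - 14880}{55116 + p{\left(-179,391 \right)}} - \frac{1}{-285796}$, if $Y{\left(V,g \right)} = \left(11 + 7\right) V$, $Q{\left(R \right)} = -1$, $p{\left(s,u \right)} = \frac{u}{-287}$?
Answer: $- \frac{1221969569995}{4520692834196} \approx -0.27031$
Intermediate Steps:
$p{\left(s,u \right)} = - \frac{u}{287}$ ($p{\left(s,u \right)} = u \left(- \frac{1}{287}\right) = - \frac{u}{287}$)
$Y{\left(V,g \right)} = 18 V$
$\frac{Y{\left(Q{\left(23 \right)},385 \right)} - 14880}{55116 + p{\left(-179,391 \right)}} - \frac{1}{-285796} = \frac{18 \left(-1\right) - 14880}{55116 - \frac{391}{287}} - \frac{1}{-285796} = \frac{-18 - 14880}{55116 - \frac{391}{287}} - - \frac{1}{285796} = - \frac{14898}{\frac{15817901}{287}} + \frac{1}{285796} = \left(-14898\right) \frac{287}{15817901} + \frac{1}{285796} = - \frac{4275726}{15817901} + \frac{1}{285796} = - \frac{1221969569995}{4520692834196}$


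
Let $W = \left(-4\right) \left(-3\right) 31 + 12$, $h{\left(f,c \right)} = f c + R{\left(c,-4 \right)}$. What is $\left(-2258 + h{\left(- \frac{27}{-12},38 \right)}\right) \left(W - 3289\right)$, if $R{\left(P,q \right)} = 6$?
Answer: $\frac{12587365}{2} \approx 6.2937 \cdot 10^{6}$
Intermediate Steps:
$h{\left(f,c \right)} = 6 + c f$ ($h{\left(f,c \right)} = f c + 6 = c f + 6 = 6 + c f$)
$W = 384$ ($W = 12 \cdot 31 + 12 = 372 + 12 = 384$)
$\left(-2258 + h{\left(- \frac{27}{-12},38 \right)}\right) \left(W - 3289\right) = \left(-2258 + \left(6 + 38 \left(- \frac{27}{-12}\right)\right)\right) \left(384 - 3289\right) = \left(-2258 + \left(6 + 38 \left(\left(-27\right) \left(- \frac{1}{12}\right)\right)\right)\right) \left(-2905\right) = \left(-2258 + \left(6 + 38 \cdot \frac{9}{4}\right)\right) \left(-2905\right) = \left(-2258 + \left(6 + \frac{171}{2}\right)\right) \left(-2905\right) = \left(-2258 + \frac{183}{2}\right) \left(-2905\right) = \left(- \frac{4333}{2}\right) \left(-2905\right) = \frac{12587365}{2}$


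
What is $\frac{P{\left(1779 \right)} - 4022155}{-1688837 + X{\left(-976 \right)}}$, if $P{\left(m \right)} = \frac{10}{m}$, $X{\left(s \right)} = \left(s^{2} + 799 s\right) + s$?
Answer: $\frac{7155413735}{2698851519} \approx 2.6513$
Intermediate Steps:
$X{\left(s \right)} = s^{2} + 800 s$
$\frac{P{\left(1779 \right)} - 4022155}{-1688837 + X{\left(-976 \right)}} = \frac{\frac{10}{1779} - 4022155}{-1688837 - 976 \left(800 - 976\right)} = \frac{10 \cdot \frac{1}{1779} - 4022155}{-1688837 - -171776} = \frac{\frac{10}{1779} - 4022155}{-1688837 + 171776} = - \frac{7155413735}{1779 \left(-1517061\right)} = \left(- \frac{7155413735}{1779}\right) \left(- \frac{1}{1517061}\right) = \frac{7155413735}{2698851519}$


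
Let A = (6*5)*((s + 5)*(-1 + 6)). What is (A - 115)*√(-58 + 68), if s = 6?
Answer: 1535*√10 ≈ 4854.1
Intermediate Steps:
A = 1650 (A = (6*5)*((6 + 5)*(-1 + 6)) = 30*(11*5) = 30*55 = 1650)
(A - 115)*√(-58 + 68) = (1650 - 115)*√(-58 + 68) = 1535*√10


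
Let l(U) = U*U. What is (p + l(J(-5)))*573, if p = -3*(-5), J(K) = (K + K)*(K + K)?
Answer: 5738595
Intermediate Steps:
J(K) = 4*K² (J(K) = (2*K)*(2*K) = 4*K²)
l(U) = U²
p = 15
(p + l(J(-5)))*573 = (15 + (4*(-5)²)²)*573 = (15 + (4*25)²)*573 = (15 + 100²)*573 = (15 + 10000)*573 = 10015*573 = 5738595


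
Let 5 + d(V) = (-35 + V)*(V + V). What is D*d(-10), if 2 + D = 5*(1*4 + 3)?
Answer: 29535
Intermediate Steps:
D = 33 (D = -2 + 5*(1*4 + 3) = -2 + 5*(4 + 3) = -2 + 5*7 = -2 + 35 = 33)
d(V) = -5 + 2*V*(-35 + V) (d(V) = -5 + (-35 + V)*(V + V) = -5 + (-35 + V)*(2*V) = -5 + 2*V*(-35 + V))
D*d(-10) = 33*(-5 - 70*(-10) + 2*(-10)²) = 33*(-5 + 700 + 2*100) = 33*(-5 + 700 + 200) = 33*895 = 29535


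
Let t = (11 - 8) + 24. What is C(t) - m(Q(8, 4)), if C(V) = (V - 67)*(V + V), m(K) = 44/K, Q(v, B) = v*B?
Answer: -17291/8 ≈ -2161.4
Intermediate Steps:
Q(v, B) = B*v
t = 27 (t = 3 + 24 = 27)
C(V) = 2*V*(-67 + V) (C(V) = (-67 + V)*(2*V) = 2*V*(-67 + V))
C(t) - m(Q(8, 4)) = 2*27*(-67 + 27) - 44/(4*8) = 2*27*(-40) - 44/32 = -2160 - 44/32 = -2160 - 1*11/8 = -2160 - 11/8 = -17291/8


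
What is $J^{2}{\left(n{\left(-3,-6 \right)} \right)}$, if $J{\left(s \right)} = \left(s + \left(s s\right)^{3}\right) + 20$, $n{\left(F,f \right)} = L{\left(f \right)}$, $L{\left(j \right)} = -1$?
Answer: $400$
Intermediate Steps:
$n{\left(F,f \right)} = -1$
$J{\left(s \right)} = 20 + s + s^{6}$ ($J{\left(s \right)} = \left(s + \left(s^{2}\right)^{3}\right) + 20 = \left(s + s^{6}\right) + 20 = 20 + s + s^{6}$)
$J^{2}{\left(n{\left(-3,-6 \right)} \right)} = \left(20 - 1 + \left(-1\right)^{6}\right)^{2} = \left(20 - 1 + 1\right)^{2} = 20^{2} = 400$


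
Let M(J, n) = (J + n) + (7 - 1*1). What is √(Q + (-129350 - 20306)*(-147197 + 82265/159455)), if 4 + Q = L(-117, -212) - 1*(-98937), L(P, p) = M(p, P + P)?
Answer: √22404217839434838037/31891 ≈ 1.4842e+5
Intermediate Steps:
M(J, n) = 6 + J + n (M(J, n) = (J + n) + (7 - 1) = (J + n) + 6 = 6 + J + n)
L(P, p) = 6 + p + 2*P (L(P, p) = 6 + p + (P + P) = 6 + p + 2*P)
Q = 98493 (Q = -4 + ((6 - 212 + 2*(-117)) - 1*(-98937)) = -4 + ((6 - 212 - 234) + 98937) = -4 + (-440 + 98937) = -4 + 98497 = 98493)
√(Q + (-129350 - 20306)*(-147197 + 82265/159455)) = √(98493 + (-129350 - 20306)*(-147197 + 82265/159455)) = √(98493 - 149656*(-147197 + 82265*(1/159455))) = √(98493 - 149656*(-147197 + 16453/31891)) = √(98493 - 149656*(-4694243074/31891)) = √(98493 + 702521641482544/31891) = √(702524782522807/31891) = √22404217839434838037/31891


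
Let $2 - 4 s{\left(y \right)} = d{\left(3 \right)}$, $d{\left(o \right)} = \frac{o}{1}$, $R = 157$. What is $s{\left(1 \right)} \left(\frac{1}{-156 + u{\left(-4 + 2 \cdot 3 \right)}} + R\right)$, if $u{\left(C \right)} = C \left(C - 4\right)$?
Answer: $- \frac{25119}{640} \approx -39.248$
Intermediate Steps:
$u{\left(C \right)} = C \left(-4 + C\right)$
$d{\left(o \right)} = o$ ($d{\left(o \right)} = o 1 = o$)
$s{\left(y \right)} = - \frac{1}{4}$ ($s{\left(y \right)} = \frac{1}{2} - \frac{3}{4} = - \frac{1}{4}$)
$s{\left(1 \right)} \left(\frac{1}{-156 + u{\left(-4 + 2 \cdot 3 \right)}} + R\right) = - \frac{\frac{1}{-156 + \left(-4 + 2 \cdot 3\right) \left(-4 + \left(-4 + 2 \cdot 3\right)\right)} + 157}{4} = - \frac{\frac{1}{-156 + \left(-4 + 6\right) \left(-4 + \left(-4 + 6\right)\right)} + 157}{4} = - \frac{\frac{1}{-156 + 2 \left(-4 + 2\right)} + 157}{4} = - \frac{\frac{1}{-156 + 2 \left(-2\right)} + 157}{4} = - \frac{\frac{1}{-156 - 4} + 157}{4} = - \frac{\frac{1}{-160} + 157}{4} = - \frac{- \frac{1}{160} + 157}{4} = \left(- \frac{1}{4}\right) \frac{25119}{160} = - \frac{25119}{640}$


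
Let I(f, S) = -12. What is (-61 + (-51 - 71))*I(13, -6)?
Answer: 2196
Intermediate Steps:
(-61 + (-51 - 71))*I(13, -6) = (-61 + (-51 - 71))*(-12) = (-61 - 122)*(-12) = -183*(-12) = 2196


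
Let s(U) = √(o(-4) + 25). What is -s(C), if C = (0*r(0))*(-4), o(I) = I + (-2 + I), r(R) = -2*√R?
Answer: -√15 ≈ -3.8730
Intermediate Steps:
o(I) = -2 + 2*I
C = 0 (C = (0*(-2*√0))*(-4) = (0*(-2*0))*(-4) = (0*0)*(-4) = 0*(-4) = 0)
s(U) = √15 (s(U) = √((-2 + 2*(-4)) + 25) = √((-2 - 8) + 25) = √(-10 + 25) = √15)
-s(C) = -√15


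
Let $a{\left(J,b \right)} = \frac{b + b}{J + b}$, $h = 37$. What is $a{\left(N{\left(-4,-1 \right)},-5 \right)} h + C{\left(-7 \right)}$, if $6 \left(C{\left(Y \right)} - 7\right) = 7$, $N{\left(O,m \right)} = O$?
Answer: $\frac{887}{18} \approx 49.278$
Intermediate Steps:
$a{\left(J,b \right)} = \frac{2 b}{J + b}$
$C{\left(Y \right)} = \frac{49}{6}$ ($C{\left(Y \right)} = 7 + \frac{1}{6} \cdot 7 = 7 + \frac{7}{6} = \frac{49}{6}$)
$a{\left(N{\left(-4,-1 \right)},-5 \right)} h + C{\left(-7 \right)} = 2 \left(-5\right) \frac{1}{-4 - 5} \cdot 37 + \frac{49}{6} = 2 \left(-5\right) \frac{1}{-9} \cdot 37 + \frac{49}{6} = 2 \left(-5\right) \left(- \frac{1}{9}\right) 37 + \frac{49}{6} = \frac{10}{9} \cdot 37 + \frac{49}{6} = \frac{370}{9} + \frac{49}{6} = \frac{887}{18}$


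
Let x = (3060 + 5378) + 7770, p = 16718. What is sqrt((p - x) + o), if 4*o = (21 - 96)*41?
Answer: 3*I*sqrt(115)/2 ≈ 16.086*I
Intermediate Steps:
o = -3075/4 (o = ((21 - 96)*41)/4 = (-75*41)/4 = (1/4)*(-3075) = -3075/4 ≈ -768.75)
x = 16208 (x = 8438 + 7770 = 16208)
sqrt((p - x) + o) = sqrt((16718 - 1*16208) - 3075/4) = sqrt((16718 - 16208) - 3075/4) = sqrt(510 - 3075/4) = sqrt(-1035/4) = 3*I*sqrt(115)/2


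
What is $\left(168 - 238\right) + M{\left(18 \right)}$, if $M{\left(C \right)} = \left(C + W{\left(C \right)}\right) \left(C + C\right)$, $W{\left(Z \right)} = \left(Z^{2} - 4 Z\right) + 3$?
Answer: $9758$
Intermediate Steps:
$W{\left(Z \right)} = 3 + Z^{2} - 4 Z$
$M{\left(C \right)} = 2 C \left(3 + C^{2} - 3 C\right)$ ($M{\left(C \right)} = \left(C + \left(3 + C^{2} - 4 C\right)\right) \left(C + C\right) = \left(3 + C^{2} - 3 C\right) 2 C = 2 C \left(3 + C^{2} - 3 C\right)$)
$\left(168 - 238\right) + M{\left(18 \right)} = \left(168 - 238\right) + 2 \cdot 18 \left(3 + 18^{2} - 54\right) = -70 + 2 \cdot 18 \left(3 + 324 - 54\right) = -70 + 2 \cdot 18 \cdot 273 = -70 + 9828 = 9758$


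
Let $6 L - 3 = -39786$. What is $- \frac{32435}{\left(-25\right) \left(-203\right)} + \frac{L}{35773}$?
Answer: $- \frac{477578817}{72619190} \approx -6.5765$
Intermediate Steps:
$L = - \frac{13261}{2}$ ($L = \frac{1}{2} + \frac{1}{6} \left(-39786\right) = \frac{1}{2} - 6631 = - \frac{13261}{2} \approx -6630.5$)
$- \frac{32435}{\left(-25\right) \left(-203\right)} + \frac{L}{35773} = - \frac{32435}{\left(-25\right) \left(-203\right)} - \frac{13261}{2 \cdot 35773} = - \frac{32435}{5075} - \frac{13261}{71546} = \left(-32435\right) \frac{1}{5075} - \frac{13261}{71546} = - \frac{6487}{1015} - \frac{13261}{71546} = - \frac{477578817}{72619190}$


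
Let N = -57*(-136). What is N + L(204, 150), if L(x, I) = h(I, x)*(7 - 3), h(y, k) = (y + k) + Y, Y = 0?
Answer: 9168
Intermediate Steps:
N = 7752
h(y, k) = k + y (h(y, k) = (y + k) + 0 = (k + y) + 0 = k + y)
L(x, I) = 4*I + 4*x (L(x, I) = (x + I)*(7 - 3) = (I + x)*4 = 4*I + 4*x)
N + L(204, 150) = 7752 + (4*150 + 4*204) = 7752 + (600 + 816) = 7752 + 1416 = 9168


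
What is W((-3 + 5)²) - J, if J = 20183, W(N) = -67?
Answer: -20250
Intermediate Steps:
W((-3 + 5)²) - J = -67 - 1*20183 = -67 - 20183 = -20250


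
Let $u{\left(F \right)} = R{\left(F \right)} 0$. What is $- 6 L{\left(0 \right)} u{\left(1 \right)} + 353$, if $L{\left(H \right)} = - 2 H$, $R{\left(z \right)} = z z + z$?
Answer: $353$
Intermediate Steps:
$R{\left(z \right)} = z + z^{2}$ ($R{\left(z \right)} = z^{2} + z = z + z^{2}$)
$u{\left(F \right)} = 0$ ($u{\left(F \right)} = F \left(1 + F\right) 0 = 0$)
$- 6 L{\left(0 \right)} u{\left(1 \right)} + 353 = - 6 \left(\left(-2\right) 0\right) 0 + 353 = \left(-6\right) 0 \cdot 0 + 353 = 0 \cdot 0 + 353 = 0 + 353 = 353$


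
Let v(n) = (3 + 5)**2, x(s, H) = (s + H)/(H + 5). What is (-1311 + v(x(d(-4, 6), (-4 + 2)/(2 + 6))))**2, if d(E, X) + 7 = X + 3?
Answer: 1555009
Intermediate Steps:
d(E, X) = -4 + X (d(E, X) = -7 + (X + 3) = -7 + (3 + X) = -4 + X)
x(s, H) = (H + s)/(5 + H)
v(n) = 64 (v(n) = 8**2 = 64)
(-1311 + v(x(d(-4, 6), (-4 + 2)/(2 + 6))))**2 = (-1311 + 64)**2 = (-1247)**2 = 1555009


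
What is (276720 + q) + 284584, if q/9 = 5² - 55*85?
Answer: 519454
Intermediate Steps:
q = -41850 (q = 9*(5² - 55*85) = 9*(25 - 4675) = 9*(-4650) = -41850)
(276720 + q) + 284584 = (276720 - 41850) + 284584 = 234870 + 284584 = 519454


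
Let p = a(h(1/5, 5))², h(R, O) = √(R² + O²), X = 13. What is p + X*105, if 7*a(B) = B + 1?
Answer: 238968/175 + 2*√626/245 ≈ 1365.7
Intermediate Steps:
h(R, O) = √(O² + R²)
a(B) = ⅐ + B/7 (a(B) = (B + 1)/7 = (1 + B)/7 = ⅐ + B/7)
p = (⅐ + √626/35)² (p = (⅐ + √(5² + (1/5)²)/7)² = (⅐ + √(25 + (⅕)²)/7)² = (⅐ + √(25 + 1/25)/7)² = (⅐ + √(626/25)/7)² = (⅐ + (√626/5)/7)² = (⅐ + √626/35)² ≈ 0.73567)
p + X*105 = (5 + √626)²/1225 + 13*105 = (5 + √626)²/1225 + 1365 = 1365 + (5 + √626)²/1225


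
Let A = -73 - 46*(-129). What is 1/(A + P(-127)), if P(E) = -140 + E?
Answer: 1/5594 ≈ 0.00017876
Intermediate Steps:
A = 5861 (A = -73 + 5934 = 5861)
1/(A + P(-127)) = 1/(5861 + (-140 - 127)) = 1/(5861 - 267) = 1/5594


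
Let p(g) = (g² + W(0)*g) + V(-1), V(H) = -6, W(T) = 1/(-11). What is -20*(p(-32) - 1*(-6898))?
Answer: -1742160/11 ≈ -1.5838e+5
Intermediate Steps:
W(T) = -1/11
p(g) = -6 + g² - g/11 (p(g) = (g² - g/11) - 6 = -6 + g² - g/11)
-20*(p(-32) - 1*(-6898)) = -20*((-6 + (-32)² - 1/11*(-32)) - 1*(-6898)) = -20*((-6 + 1024 + 32/11) + 6898) = -20*(11230/11 + 6898) = -20*87108/11 = -1742160/11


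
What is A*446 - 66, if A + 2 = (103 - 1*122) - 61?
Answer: -36638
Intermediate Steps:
A = -82 (A = -2 + ((103 - 1*122) - 61) = -2 + ((103 - 122) - 61) = -2 + (-19 - 61) = -2 - 80 = -82)
A*446 - 66 = -82*446 - 66 = -36572 - 66 = -36638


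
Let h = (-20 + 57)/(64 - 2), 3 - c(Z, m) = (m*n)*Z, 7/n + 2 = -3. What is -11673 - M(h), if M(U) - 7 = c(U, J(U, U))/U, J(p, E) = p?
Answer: -134036843/11470 ≈ -11686.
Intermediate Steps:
n = -7/5 (n = 7/(-2 - 3) = 7/(-5) = 7*(-1/5) = -7/5 ≈ -1.4000)
c(Z, m) = 3 + 7*Z*m/5 (c(Z, m) = 3 - m*(-7/5)*Z = 3 - (-7*m/5)*Z = 3 - (-7)*Z*m/5 = 3 + 7*Z*m/5)
h = 37/62 ≈ 0.59677
M(U) = 7 + (3 + 7*U**2/5)/U (M(U) = 7 + (3 + 7*U*U/5)/U = 7 + (3 + 7*U**2/5)/U)
-11673 - M(h) = -11673 - (7 + 3/(37/62) + (7/5)*(37/62)) = -11673 - (7 + 3*(62/37) + 259/310) = -11673 - (7 + 186/37 + 259/310) = -11673 - 1*147533/11470 = -11673 - 147533/11470 = -134036843/11470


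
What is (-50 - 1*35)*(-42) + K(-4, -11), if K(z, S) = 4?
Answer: 3574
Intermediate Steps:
(-50 - 1*35)*(-42) + K(-4, -11) = (-50 - 1*35)*(-42) + 4 = (-50 - 35)*(-42) + 4 = -85*(-42) + 4 = 3570 + 4 = 3574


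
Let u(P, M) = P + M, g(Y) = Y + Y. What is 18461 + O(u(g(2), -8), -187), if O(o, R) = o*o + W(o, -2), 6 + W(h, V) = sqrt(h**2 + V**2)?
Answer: 18471 + 2*sqrt(5) ≈ 18475.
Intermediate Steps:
g(Y) = 2*Y
W(h, V) = -6 + sqrt(V**2 + h**2) (W(h, V) = -6 + sqrt(h**2 + V**2) = -6 + sqrt(V**2 + h**2))
u(P, M) = M + P
O(o, R) = -6 + o**2 + sqrt(4 + o**2) (O(o, R) = o*o + (-6 + sqrt((-2)**2 + o**2)) = o**2 + (-6 + sqrt(4 + o**2)) = -6 + o**2 + sqrt(4 + o**2))
18461 + O(u(g(2), -8), -187) = 18461 + (-6 + (-8 + 2*2)**2 + sqrt(4 + (-8 + 2*2)**2)) = 18461 + (-6 + (-8 + 4)**2 + sqrt(4 + (-8 + 4)**2)) = 18461 + (-6 + (-4)**2 + sqrt(4 + (-4)**2)) = 18461 + (-6 + 16 + sqrt(4 + 16)) = 18461 + (-6 + 16 + sqrt(20)) = 18461 + (-6 + 16 + 2*sqrt(5)) = 18461 + (10 + 2*sqrt(5)) = 18471 + 2*sqrt(5)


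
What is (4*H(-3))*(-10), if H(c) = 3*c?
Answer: 360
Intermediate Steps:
(4*H(-3))*(-10) = (4*(3*(-3)))*(-10) = (4*(-9))*(-10) = -36*(-10) = 360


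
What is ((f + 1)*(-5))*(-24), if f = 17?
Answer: 2160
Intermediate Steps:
((f + 1)*(-5))*(-24) = ((17 + 1)*(-5))*(-24) = (18*(-5))*(-24) = -90*(-24) = 2160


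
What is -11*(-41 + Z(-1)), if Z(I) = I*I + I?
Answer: 451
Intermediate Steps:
Z(I) = I + I² (Z(I) = I² + I = I + I²)
-11*(-41 + Z(-1)) = -11*(-41 - (1 - 1)) = -11*(-41 - 1*0) = -11*(-41 + 0) = -11*(-41) = 451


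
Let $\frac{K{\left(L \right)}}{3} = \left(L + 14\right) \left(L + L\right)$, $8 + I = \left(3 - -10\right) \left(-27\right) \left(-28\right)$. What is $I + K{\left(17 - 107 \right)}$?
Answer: $50860$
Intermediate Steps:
$I = 9820$ ($I = -8 + \left(3 - -10\right) \left(-27\right) \left(-28\right) = -8 + \left(3 + 10\right) \left(-27\right) \left(-28\right) = -8 + 13 \left(-27\right) \left(-28\right) = -8 - -9828 = -8 + 9828 = 9820$)
$K{\left(L \right)} = 6 L \left(14 + L\right)$ ($K{\left(L \right)} = 3 \left(L + 14\right) \left(L + L\right) = 3 \left(14 + L\right) 2 L = 3 \cdot 2 L \left(14 + L\right) = 6 L \left(14 + L\right)$)
$I + K{\left(17 - 107 \right)} = 9820 + 6 \left(17 - 107\right) \left(14 + \left(17 - 107\right)\right) = 9820 + 6 \left(-90\right) \left(14 - 90\right) = 9820 + 6 \left(-90\right) \left(-76\right) = 9820 + 41040 = 50860$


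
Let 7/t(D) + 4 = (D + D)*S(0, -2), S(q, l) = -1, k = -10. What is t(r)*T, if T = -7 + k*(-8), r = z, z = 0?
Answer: -511/4 ≈ -127.75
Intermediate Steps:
r = 0
T = 73 (T = -7 - 10*(-8) = -7 + 80 = 73)
t(D) = 7/(-4 - 2*D) (t(D) = 7/(-4 + (D + D)*(-1)) = 7/(-4 + (2*D)*(-1)) = 7/(-4 - 2*D))
t(r)*T = (7/(2*(-2 - 1*0)))*73 = (7/(2*(-2 + 0)))*73 = ((7/2)/(-2))*73 = ((7/2)*(-½))*73 = -7/4*73 = -511/4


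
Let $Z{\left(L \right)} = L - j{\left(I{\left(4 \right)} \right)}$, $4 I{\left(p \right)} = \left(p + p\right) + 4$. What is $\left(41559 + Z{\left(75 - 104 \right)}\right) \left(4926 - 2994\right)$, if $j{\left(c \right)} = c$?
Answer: $80230164$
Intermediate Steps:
$I{\left(p \right)} = 1 + \frac{p}{2}$ ($I{\left(p \right)} = \frac{\left(p + p\right) + 4}{4} = \frac{2 p + 4}{4} = \frac{4 + 2 p}{4} = 1 + \frac{p}{2}$)
$Z{\left(L \right)} = -3 + L$ ($Z{\left(L \right)} = L - \left(1 + \frac{1}{2} \cdot 4\right) = L - \left(1 + 2\right) = L - 3 = -3 + L$)
$\left(41559 + Z{\left(75 - 104 \right)}\right) \left(4926 - 2994\right) = \left(41559 + \left(-3 + \left(75 - 104\right)\right)\right) \left(4926 - 2994\right) = \left(41559 - 32\right) \left(4926 - 2994\right) = \left(41559 - 32\right) 1932 = 41527 \cdot 1932 = 80230164$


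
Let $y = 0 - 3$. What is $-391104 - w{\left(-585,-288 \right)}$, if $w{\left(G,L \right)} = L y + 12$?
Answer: $-391980$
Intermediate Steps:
$y = -3$
$w{\left(G,L \right)} = 12 - 3 L$ ($w{\left(G,L \right)} = L \left(-3\right) + 12 = - 3 L + 12 = 12 - 3 L$)
$-391104 - w{\left(-585,-288 \right)} = -391104 - \left(12 - -864\right) = -391104 - \left(12 + 864\right) = -391104 - 876 = -391980$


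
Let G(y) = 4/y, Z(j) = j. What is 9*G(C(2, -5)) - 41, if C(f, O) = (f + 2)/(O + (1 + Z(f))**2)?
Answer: -5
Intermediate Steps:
C(f, O) = (2 + f)/(O + (1 + f)**2) (C(f, O) = (f + 2)/(O + (1 + f)**2) = (2 + f)/(O + (1 + f)**2))
9*G(C(2, -5)) - 41 = 9*(4/(((2 + 2)/(-5 + (1 + 2)**2)))) - 41 = 9*(4/((4/(-5 + 3**2)))) - 41 = 9*(4/((4/(-5 + 9)))) - 41 = 9*(4/((4/4))) - 41 = 9*(4/(((1/4)*4))) - 41 = 9*(4/1) - 41 = 9*(4*1) - 41 = 9*4 - 41 = 36 - 41 = -5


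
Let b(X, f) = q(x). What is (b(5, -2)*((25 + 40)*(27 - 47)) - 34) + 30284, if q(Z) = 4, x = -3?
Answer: 25050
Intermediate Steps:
b(X, f) = 4
(b(5, -2)*((25 + 40)*(27 - 47)) - 34) + 30284 = (4*((25 + 40)*(27 - 47)) - 34) + 30284 = (4*(65*(-20)) - 34) + 30284 = (4*(-1300) - 34) + 30284 = (-5200 - 34) + 30284 = -5234 + 30284 = 25050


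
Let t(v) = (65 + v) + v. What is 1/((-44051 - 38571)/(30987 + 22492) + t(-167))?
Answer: -53479/14468473 ≈ -0.0036962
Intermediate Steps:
t(v) = 65 + 2*v
1/((-44051 - 38571)/(30987 + 22492) + t(-167)) = 1/((-44051 - 38571)/(30987 + 22492) + (65 + 2*(-167))) = 1/(-82622/53479 + (65 - 334)) = 1/(-82622*1/53479 - 269) = 1/(-82622/53479 - 269) = 1/(-14468473/53479) = -53479/14468473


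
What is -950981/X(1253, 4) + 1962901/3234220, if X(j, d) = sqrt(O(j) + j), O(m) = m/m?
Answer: 1962901/3234220 - 950981*sqrt(1254)/1254 ≈ -26854.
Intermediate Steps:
O(m) = 1
X(j, d) = sqrt(1 + j)
-950981/X(1253, 4) + 1962901/3234220 = -950981/sqrt(1 + 1253) + 1962901/3234220 = -950981*sqrt(1254)/1254 + 1962901*(1/3234220) = -950981*sqrt(1254)/1254 + 1962901/3234220 = 1962901/3234220 - 950981*sqrt(1254)/1254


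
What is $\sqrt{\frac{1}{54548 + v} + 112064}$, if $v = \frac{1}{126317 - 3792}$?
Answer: $\frac{3 \sqrt{556199631577836284664521}}{6683493701} \approx 334.76$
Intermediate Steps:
$v = \frac{1}{122525} \approx 8.1616 \cdot 10^{-6}$
$\sqrt{\frac{1}{54548 + v} + 112064} = \sqrt{\frac{1}{54548 + \frac{1}{122525}} + 112064} = \sqrt{\frac{1}{\frac{6683493701}{122525}} + 112064} = \sqrt{\frac{122525}{6683493701} + 112064} = \sqrt{\frac{748979038231389}{6683493701}} = \frac{3 \sqrt{556199631577836284664521}}{6683493701}$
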